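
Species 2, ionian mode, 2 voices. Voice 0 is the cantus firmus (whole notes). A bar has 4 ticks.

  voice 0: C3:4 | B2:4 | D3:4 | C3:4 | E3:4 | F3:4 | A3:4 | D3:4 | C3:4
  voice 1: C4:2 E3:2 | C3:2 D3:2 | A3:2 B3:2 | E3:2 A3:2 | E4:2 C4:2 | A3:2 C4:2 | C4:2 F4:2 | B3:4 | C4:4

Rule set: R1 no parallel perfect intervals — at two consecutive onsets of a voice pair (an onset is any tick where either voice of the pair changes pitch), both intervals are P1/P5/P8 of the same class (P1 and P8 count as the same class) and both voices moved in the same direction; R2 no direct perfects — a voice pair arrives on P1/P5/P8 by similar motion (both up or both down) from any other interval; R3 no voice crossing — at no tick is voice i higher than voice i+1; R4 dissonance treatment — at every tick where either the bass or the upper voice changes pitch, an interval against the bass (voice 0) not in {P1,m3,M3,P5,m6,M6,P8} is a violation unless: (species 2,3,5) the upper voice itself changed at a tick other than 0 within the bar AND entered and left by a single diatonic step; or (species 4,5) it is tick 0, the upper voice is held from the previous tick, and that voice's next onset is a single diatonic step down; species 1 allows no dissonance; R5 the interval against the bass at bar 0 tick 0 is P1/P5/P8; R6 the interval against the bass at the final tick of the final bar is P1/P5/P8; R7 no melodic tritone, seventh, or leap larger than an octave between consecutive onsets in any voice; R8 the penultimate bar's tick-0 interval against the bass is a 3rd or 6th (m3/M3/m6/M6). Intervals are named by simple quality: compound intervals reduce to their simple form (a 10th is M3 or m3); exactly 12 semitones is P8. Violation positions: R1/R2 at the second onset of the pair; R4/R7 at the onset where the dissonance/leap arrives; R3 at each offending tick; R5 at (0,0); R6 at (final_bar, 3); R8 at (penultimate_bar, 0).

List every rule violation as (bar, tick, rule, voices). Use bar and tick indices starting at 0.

(1, 0, R4, (0, 1))
(2, 0, R2, (0, 1))
(4, 0, R2, (0, 1))
(7, 0, R7, (1,))

bar 0: v0=C3 v1=C4 downbeat P8
bar 1: v0=B2 v1=C3 downbeat m2
bar 2: v0=D3 v1=A3 downbeat P5
bar 3: v0=C3 v1=E3 downbeat M3
bar 4: v0=E3 v1=E4 downbeat P8
bar 5: v0=F3 v1=A3 downbeat M3
bar 6: v0=A3 v1=C4 downbeat m3
bar 7: v0=D3 v1=B3 downbeat M6
bar 8: v0=C3 v1=C4 downbeat P8
  -> R4 @ bar 1 tick 0 v(0, 1): B2/C3 m2 untreated
  -> R2 @ bar 2 tick 0 v(0, 1): B2/D3 m3 -> D3/A3 P5 similar
  -> R2 @ bar 4 tick 0 v(0, 1): C3/A3 M6 -> E3/E4 P8 similar
  -> R7 @ bar 7 tick 0 v(1,): F4->B3 leap 6st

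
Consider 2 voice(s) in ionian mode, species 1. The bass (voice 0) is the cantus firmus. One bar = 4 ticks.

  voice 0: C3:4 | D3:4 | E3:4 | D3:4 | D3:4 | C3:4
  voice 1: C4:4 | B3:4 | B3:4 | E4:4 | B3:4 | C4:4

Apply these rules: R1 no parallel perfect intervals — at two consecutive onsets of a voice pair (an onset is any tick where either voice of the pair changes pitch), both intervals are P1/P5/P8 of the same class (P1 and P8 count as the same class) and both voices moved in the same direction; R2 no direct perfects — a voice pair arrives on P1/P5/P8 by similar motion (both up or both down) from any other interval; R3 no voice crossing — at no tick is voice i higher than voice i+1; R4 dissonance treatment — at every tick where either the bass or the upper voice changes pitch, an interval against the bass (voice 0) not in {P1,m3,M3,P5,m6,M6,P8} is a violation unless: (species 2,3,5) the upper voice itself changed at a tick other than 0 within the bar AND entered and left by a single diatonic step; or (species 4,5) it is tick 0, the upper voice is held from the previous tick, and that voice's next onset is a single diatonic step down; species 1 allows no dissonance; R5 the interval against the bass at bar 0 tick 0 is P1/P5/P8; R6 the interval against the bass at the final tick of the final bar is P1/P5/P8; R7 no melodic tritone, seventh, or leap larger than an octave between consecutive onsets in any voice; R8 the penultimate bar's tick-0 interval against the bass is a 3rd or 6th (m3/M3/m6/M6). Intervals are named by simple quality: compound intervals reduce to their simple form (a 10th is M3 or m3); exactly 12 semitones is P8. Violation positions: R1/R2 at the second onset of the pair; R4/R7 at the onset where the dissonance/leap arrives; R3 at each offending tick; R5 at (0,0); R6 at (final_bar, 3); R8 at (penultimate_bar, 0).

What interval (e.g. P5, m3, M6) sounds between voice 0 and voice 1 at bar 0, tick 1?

voice 0=C3 voice 1=C4 -> P8

P8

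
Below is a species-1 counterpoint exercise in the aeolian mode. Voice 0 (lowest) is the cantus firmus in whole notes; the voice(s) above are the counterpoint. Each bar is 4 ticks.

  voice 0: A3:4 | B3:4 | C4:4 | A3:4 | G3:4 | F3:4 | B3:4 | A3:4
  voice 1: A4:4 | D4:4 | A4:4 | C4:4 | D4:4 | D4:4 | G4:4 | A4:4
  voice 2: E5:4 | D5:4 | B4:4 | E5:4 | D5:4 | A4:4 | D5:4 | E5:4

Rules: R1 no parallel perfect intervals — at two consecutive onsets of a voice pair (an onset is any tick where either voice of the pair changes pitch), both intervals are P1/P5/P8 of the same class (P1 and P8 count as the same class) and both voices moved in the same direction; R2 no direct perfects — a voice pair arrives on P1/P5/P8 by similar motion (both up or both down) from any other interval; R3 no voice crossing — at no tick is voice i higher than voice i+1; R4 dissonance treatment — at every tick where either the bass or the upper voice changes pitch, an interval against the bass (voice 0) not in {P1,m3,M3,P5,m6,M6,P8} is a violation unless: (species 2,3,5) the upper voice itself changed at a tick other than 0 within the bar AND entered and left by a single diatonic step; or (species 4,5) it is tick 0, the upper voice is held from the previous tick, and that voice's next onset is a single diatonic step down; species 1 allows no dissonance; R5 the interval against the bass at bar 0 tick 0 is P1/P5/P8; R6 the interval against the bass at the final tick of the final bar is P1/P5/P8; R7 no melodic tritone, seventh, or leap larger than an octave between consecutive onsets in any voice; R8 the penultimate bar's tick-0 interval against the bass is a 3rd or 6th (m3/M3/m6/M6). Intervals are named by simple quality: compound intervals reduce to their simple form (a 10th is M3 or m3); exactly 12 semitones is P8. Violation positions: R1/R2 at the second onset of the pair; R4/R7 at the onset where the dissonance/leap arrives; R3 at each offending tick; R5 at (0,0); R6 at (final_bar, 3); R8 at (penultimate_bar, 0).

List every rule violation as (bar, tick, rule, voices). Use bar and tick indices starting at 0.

(1, 0, R2, (1, 2))
(2, 0, R4, (0, 2))
(4, 0, R1, (0, 2))
(6, 0, R1, (1, 2))
(6, 0, R7, (0,))
(7, 0, R1, (1, 2))

bar 0: v0=A3 v1=A4 v2=E5 downbeat P5
bar 1: v0=B3 v1=D4 v2=D5 downbeat m3
bar 2: v0=C4 v1=A4 v2=B4 downbeat M7
bar 3: v0=A3 v1=C4 v2=E5 downbeat P5
bar 4: v0=G3 v1=D4 v2=D5 downbeat P5
bar 5: v0=F3 v1=D4 v2=A4 downbeat M3
bar 6: v0=B3 v1=G4 v2=D5 downbeat m3
bar 7: v0=A3 v1=A4 v2=E5 downbeat P5
  -> R2 @ bar 1 tick 0 v(1, 2): A4/E5 P5 -> D4/D5 P8 similar
  -> R4 @ bar 2 tick 0 v(0, 2): C4/B4 M7 untreated
  -> R1 @ bar 4 tick 0 v(0, 2): A3/E5 P5 -> G3/D5 P5 similar
  -> R1 @ bar 6 tick 0 v(1, 2): D4/A4 P5 -> G4/D5 P5 similar
  -> R7 @ bar 6 tick 0 v(0,): F3->B3 leap 6st
  -> R1 @ bar 7 tick 0 v(1, 2): G4/D5 P5 -> A4/E5 P5 similar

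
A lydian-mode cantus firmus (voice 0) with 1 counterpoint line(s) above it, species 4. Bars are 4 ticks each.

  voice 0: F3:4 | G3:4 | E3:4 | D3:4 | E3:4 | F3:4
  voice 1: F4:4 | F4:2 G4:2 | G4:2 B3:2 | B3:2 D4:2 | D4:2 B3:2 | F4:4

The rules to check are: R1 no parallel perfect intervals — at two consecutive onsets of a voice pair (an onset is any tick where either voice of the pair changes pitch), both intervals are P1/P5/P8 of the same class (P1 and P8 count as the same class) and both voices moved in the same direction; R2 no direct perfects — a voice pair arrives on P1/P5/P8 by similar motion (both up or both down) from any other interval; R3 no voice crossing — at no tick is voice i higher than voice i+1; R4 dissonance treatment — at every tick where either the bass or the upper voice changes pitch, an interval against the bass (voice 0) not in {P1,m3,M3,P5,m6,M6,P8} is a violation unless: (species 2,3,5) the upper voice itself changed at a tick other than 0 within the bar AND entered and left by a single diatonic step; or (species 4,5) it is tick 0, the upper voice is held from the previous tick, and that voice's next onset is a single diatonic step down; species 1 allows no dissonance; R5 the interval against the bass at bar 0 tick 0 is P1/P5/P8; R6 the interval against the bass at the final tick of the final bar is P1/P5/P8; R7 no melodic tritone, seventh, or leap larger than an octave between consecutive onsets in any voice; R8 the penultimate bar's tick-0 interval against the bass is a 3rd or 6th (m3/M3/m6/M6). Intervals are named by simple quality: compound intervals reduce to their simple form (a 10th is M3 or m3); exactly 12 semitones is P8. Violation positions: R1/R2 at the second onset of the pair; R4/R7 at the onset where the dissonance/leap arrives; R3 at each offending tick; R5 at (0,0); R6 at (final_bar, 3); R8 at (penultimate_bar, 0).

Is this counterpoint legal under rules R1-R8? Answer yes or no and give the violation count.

bar 0: v0=F3 v1=F4 (P8)
bar 1: v0=G3 v1=F4 (m7)
bar 2: v0=E3 v1=G4 (m3)
bar 3: v0=D3 v1=B3 (M6)
bar 4: v0=E3 v1=D4 (m7)
bar 5: v0=F3 v1=F4 (P8)
  R4 @ bar1.0: G3/F4 m7 untreated
  R4 @ bar4.0: E3/D4 m7 untreated
  R8 @ bar4.0: penult m7 not 3rd/6th
  R2 @ bar5.0: E3/B3 P5 -> F3/F4 P8 similar
  R7 @ bar5.0: B3->F4 leap 6st

No (5 violations)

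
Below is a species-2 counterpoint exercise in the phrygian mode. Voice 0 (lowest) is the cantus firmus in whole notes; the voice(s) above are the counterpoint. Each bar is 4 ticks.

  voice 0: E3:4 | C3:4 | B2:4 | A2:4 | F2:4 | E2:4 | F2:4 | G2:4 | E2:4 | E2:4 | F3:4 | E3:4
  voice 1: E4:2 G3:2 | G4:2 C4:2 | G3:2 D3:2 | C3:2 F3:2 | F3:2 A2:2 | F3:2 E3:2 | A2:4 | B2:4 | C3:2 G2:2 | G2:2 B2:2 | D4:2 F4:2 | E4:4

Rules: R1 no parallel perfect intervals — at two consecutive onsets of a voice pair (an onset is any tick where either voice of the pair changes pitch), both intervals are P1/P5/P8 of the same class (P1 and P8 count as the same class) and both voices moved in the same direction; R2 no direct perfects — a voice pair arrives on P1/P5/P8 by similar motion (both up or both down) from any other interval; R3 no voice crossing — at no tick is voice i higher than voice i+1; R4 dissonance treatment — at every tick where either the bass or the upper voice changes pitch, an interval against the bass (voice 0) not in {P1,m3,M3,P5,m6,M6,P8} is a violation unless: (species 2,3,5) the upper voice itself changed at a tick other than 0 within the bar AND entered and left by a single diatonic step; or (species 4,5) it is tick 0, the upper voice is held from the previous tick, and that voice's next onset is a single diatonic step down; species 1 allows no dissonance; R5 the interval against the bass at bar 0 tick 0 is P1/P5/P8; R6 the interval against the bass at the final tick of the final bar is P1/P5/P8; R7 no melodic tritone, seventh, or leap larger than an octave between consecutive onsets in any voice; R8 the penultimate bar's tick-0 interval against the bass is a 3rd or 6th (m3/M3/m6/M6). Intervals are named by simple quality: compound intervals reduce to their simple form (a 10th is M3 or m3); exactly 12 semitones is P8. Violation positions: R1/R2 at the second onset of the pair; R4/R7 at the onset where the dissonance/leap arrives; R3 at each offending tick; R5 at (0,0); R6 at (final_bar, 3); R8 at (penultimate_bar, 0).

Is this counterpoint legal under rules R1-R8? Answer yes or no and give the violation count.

No (4 violations)

bar 0: v0=E3 v1=E4 (P8)
bar 1: v0=C3 v1=G4 (P5)
bar 2: v0=B2 v1=G3 (m6)
bar 3: v0=A2 v1=C3 (m3)
bar 4: v0=F2 v1=F3 (P8)
bar 5: v0=E2 v1=F3 (m2)
bar 6: v0=F2 v1=A2 (M3)
bar 7: v0=G2 v1=B2 (M3)
bar 8: v0=E2 v1=C3 (m6)
bar 9: v0=E2 v1=G2 (m3)
bar 10: v0=F3 v1=D4 (M6)
bar 11: v0=E3 v1=E4 (P8)
  R4 @ bar5.0: E2/F3 m2 untreated
  R7 @ bar10.0: E2->F3 leap 13st
  R7 @ bar10.0: B2->D4 leap 15st
  R1 @ bar11.0: F3/F4 P8 -> E3/E4 P8 similar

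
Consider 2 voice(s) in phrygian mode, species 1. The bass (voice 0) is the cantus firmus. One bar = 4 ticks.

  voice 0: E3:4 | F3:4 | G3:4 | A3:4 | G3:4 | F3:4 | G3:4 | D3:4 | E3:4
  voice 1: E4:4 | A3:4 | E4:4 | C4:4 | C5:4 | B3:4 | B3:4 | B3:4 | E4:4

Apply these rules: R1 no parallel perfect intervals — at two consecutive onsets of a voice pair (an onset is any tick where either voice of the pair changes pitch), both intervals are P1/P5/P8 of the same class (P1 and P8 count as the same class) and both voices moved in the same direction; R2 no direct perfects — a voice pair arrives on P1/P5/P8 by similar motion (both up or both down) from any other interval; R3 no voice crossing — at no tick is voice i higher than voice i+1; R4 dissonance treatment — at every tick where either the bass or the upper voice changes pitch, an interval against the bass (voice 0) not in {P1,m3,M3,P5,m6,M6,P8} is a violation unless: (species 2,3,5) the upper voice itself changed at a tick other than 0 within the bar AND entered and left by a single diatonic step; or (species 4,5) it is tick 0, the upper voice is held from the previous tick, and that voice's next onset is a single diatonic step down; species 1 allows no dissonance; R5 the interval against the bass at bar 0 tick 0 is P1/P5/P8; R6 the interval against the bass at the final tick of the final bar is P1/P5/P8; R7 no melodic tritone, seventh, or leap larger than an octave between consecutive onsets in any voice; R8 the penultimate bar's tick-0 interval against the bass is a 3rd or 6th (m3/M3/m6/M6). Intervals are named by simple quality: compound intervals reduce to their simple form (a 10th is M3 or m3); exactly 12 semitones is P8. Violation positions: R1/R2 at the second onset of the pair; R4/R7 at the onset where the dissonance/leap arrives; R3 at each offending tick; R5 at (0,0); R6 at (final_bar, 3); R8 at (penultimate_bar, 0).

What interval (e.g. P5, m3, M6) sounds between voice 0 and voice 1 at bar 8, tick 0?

P8

voice 0=E3 voice 1=E4 -> P8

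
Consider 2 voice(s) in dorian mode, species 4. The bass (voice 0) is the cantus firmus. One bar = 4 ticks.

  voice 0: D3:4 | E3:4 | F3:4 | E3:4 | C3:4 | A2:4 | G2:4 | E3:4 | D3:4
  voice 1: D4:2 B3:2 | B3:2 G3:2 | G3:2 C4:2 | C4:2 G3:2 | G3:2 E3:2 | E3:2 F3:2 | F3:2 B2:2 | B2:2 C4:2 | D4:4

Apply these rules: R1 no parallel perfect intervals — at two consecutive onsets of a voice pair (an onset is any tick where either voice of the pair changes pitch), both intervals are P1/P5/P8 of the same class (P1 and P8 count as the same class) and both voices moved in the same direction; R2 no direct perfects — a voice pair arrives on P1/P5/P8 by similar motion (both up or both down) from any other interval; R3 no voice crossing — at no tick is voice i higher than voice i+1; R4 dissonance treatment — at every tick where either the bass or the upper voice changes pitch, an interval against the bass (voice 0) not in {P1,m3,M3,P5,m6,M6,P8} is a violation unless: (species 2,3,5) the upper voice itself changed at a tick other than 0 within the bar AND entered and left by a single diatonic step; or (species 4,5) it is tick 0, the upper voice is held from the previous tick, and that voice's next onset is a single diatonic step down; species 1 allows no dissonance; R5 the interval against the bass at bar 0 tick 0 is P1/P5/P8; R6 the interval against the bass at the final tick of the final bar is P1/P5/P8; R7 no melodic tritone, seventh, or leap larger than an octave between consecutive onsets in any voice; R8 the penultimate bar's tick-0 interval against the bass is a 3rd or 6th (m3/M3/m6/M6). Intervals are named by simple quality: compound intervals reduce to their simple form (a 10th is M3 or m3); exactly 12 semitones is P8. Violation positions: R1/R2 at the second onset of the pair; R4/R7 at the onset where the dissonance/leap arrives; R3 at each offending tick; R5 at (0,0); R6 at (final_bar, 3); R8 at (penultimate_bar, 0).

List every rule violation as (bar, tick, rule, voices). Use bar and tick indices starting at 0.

bar 0: v0=D3 v1=D4 downbeat P8
bar 1: v0=E3 v1=B3 downbeat P5
bar 2: v0=F3 v1=G3 downbeat M2
bar 3: v0=E3 v1=C4 downbeat m6
bar 4: v0=C3 v1=G3 downbeat P5
bar 5: v0=A2 v1=E3 downbeat P5
bar 6: v0=G2 v1=F3 downbeat m7
bar 7: v0=E3 v1=B2 downbeat P4
bar 8: v0=D3 v1=D4 downbeat P8
  -> R4 @ bar 2 tick 0 v(0, 1): F3/G3 M2 untreated
  -> R4 @ bar 6 tick 0 v(0, 1): G2/F3 m7 untreated
  -> R7 @ bar 6 tick 2 v(1,): F3->B2 leap 6st
  -> R3 @ bar 7 tick 0 v(0, 1): E3 above B2
  -> R4 @ bar 7 tick 0 v(0, 1): E3/B2 P4 untreated
  -> R8 @ bar 7 tick 0 v(0, 1): penult P4 not 3rd/6th
  -> R3 @ bar 7 tick 1 v(0, 1): E3 above B2
  -> R7 @ bar 7 tick 2 v(1,): B2->C4 leap 13st

(2, 0, R4, (0, 1))
(6, 0, R4, (0, 1))
(6, 2, R7, (1,))
(7, 0, R3, (0, 1))
(7, 0, R4, (0, 1))
(7, 0, R8, (0, 1))
(7, 1, R3, (0, 1))
(7, 2, R7, (1,))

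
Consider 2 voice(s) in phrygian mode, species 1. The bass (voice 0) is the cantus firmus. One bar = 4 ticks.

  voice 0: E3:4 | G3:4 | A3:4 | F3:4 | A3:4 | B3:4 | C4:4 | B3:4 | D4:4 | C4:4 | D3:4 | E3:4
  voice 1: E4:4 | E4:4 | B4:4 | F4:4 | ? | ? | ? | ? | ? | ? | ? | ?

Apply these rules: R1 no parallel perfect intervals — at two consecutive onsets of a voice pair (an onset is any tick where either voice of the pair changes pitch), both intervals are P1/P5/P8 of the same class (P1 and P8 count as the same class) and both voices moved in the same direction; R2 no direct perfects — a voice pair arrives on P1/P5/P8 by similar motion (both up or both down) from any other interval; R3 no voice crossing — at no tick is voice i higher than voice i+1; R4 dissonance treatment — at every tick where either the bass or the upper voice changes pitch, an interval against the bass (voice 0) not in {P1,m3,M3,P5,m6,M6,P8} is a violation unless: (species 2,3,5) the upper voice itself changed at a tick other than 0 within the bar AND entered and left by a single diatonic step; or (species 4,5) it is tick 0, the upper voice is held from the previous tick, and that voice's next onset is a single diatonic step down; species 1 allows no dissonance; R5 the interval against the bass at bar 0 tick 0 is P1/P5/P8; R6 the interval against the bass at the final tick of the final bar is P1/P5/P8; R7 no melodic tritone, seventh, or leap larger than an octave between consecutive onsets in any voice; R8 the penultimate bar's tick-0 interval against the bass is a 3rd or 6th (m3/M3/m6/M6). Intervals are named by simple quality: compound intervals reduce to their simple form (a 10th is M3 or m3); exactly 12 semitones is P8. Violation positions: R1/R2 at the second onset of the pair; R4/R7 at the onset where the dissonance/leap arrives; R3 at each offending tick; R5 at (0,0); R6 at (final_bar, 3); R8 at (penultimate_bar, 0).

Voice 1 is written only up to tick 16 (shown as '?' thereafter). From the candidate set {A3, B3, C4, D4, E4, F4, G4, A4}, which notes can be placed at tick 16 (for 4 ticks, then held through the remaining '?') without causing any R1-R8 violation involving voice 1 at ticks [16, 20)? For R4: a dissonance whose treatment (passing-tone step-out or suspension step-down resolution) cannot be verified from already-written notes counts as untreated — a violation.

{A3, C4, E4, F4}

A3: legal
B3: violates R4,R7
C4: legal
D4: violates R4
E4: legal
F4: legal
G4: violates R4
A4: violates R1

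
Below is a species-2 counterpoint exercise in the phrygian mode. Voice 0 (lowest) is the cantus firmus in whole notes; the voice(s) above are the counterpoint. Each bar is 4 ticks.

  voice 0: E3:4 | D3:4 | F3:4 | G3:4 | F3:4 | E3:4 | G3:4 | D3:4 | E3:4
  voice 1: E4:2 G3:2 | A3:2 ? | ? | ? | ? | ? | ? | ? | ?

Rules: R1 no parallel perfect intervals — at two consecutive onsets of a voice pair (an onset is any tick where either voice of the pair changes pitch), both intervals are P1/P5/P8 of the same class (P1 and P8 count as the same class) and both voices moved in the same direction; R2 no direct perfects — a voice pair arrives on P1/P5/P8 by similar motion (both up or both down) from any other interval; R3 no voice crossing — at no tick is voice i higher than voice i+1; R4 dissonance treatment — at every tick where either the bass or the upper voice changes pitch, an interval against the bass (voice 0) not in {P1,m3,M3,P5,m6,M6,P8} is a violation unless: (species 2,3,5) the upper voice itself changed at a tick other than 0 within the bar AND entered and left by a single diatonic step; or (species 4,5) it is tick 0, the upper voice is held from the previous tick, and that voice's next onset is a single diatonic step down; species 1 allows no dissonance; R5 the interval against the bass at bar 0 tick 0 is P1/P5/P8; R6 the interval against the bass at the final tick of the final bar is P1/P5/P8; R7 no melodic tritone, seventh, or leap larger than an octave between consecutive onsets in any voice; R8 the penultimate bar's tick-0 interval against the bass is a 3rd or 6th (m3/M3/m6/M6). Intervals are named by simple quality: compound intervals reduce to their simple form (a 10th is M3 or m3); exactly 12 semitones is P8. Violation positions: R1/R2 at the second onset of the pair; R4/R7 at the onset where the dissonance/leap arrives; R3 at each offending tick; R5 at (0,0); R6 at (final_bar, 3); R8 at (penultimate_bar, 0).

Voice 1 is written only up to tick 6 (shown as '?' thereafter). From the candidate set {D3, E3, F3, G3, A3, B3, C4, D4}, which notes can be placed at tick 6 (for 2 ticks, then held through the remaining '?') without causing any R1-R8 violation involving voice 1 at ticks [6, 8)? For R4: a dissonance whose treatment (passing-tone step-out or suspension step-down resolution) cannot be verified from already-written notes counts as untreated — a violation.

D3: legal
E3: violates R4
F3: legal
G3: violates R4
A3: legal
B3: legal
C4: violates R4
D4: legal

{A3, B3, D3, D4, F3}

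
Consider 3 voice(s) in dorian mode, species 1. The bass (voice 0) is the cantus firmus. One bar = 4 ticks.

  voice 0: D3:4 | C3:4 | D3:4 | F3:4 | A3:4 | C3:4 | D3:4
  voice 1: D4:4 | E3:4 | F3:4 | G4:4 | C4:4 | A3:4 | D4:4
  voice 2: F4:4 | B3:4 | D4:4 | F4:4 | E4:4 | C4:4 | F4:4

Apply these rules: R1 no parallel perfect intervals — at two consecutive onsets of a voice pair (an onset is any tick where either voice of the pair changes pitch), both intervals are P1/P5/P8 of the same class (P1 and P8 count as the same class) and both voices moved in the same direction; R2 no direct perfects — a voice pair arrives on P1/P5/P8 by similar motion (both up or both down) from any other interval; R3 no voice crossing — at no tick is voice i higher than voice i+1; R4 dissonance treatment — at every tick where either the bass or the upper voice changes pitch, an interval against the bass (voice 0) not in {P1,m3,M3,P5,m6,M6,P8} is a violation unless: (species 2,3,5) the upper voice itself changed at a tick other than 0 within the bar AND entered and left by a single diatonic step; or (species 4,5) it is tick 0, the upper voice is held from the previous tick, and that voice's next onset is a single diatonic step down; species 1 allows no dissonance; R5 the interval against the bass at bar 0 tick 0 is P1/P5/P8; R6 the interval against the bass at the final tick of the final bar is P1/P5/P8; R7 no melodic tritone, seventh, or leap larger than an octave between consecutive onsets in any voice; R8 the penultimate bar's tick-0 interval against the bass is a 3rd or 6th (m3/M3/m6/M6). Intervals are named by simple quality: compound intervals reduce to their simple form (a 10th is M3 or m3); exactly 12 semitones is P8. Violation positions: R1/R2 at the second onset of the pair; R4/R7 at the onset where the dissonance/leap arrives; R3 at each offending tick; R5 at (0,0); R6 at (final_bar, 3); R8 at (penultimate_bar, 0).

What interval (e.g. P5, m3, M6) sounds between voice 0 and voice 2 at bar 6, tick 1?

voice 0=D3 voice 2=F4 -> m3

m3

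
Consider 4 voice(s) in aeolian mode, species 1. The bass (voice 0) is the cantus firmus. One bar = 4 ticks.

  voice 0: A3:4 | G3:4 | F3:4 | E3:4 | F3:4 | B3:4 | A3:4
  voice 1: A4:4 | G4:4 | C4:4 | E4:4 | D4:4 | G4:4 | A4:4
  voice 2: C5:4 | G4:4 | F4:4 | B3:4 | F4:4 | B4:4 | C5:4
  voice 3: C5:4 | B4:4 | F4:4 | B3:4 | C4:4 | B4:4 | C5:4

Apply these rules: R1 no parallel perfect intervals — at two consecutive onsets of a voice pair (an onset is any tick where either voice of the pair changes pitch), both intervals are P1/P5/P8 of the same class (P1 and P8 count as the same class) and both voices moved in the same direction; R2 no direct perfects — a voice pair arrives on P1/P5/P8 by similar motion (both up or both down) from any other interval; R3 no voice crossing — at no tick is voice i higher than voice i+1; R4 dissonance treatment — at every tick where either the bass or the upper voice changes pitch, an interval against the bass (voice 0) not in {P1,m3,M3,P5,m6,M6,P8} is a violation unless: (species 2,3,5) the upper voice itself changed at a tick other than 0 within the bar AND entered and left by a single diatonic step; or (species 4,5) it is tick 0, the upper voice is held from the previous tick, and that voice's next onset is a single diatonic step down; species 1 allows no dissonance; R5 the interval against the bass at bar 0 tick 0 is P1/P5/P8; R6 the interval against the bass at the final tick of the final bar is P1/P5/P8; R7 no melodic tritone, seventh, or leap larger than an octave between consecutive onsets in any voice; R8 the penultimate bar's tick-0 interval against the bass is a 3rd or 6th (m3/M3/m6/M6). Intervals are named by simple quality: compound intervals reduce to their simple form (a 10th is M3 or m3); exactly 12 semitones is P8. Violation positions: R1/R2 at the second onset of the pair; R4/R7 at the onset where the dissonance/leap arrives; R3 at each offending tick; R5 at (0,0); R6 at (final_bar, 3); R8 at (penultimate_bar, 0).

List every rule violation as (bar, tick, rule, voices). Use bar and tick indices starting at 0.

(0, 0, R5, (0, 2))
(0, 0, R5, (0, 3))
(1, 0, R1, (0, 1))
(1, 0, R2, (0, 2))
(1, 0, R2, (1, 2))
(2, 0, R1, (0, 2))
(2, 0, R2, (0, 1))
(2, 0, R2, (0, 3))
(2, 0, R2, (2, 3))
(2, 0, R7, (3,))
(3, 0, R1, (2, 3))
(3, 0, R2, (0, 2))
(3, 0, R2, (0, 3))
(3, 0, R3, (1, 2))
(3, 0, R7, (2,))
(3, 0, R7, (3,))
(3, 1, R3, (1, 2))
(3, 2, R3, (1, 2))
(3, 3, R3, (1, 2))
(4, 0, R1, (0, 3))
(4, 0, R2, (0, 2))
(4, 0, R3, (2, 3))
(4, 0, R7, (2,))
(4, 1, R3, (2, 3))
(4, 2, R3, (2, 3))
(4, 3, R3, (2, 3))
(5, 0, R1, (0, 2))
(5, 0, R2, (0, 3))
(5, 0, R2, (2, 3))
(5, 0, R7, (0,))
(5, 0, R7, (2,))
(5, 0, R7, (3,))
(5, 0, R8, (0, 2))
(5, 0, R8, (0, 3))
(6, 0, R1, (2, 3))
(6, 3, R6, (0, 2))
(6, 3, R6, (0, 3))

bar 0: v0=A3 v1=A4 v2=C5 v3=C5 downbeat m3
bar 1: v0=G3 v1=G4 v2=G4 v3=B4 downbeat M3
bar 2: v0=F3 v1=C4 v2=F4 v3=F4 downbeat P8
bar 3: v0=E3 v1=E4 v2=B3 v3=B3 downbeat P5
bar 4: v0=F3 v1=D4 v2=F4 v3=C4 downbeat P5
bar 5: v0=B3 v1=G4 v2=B4 v3=B4 downbeat P8
bar 6: v0=A3 v1=A4 v2=C5 v3=C5 downbeat m3
  -> R5 @ bar 0 tick 0 v(0, 2): opens on m3
  -> R5 @ bar 0 tick 0 v(0, 3): opens on m3
  -> R1 @ bar 1 tick 0 v(0, 1): A3/A4 P8 -> G3/G4 P8 similar
  -> R2 @ bar 1 tick 0 v(0, 2): A3/C5 m3 -> G3/G4 P8 similar
  -> R2 @ bar 1 tick 0 v(1, 2): A4/C5 m3 -> G4/G4 P1 similar
  -> R1 @ bar 2 tick 0 v(0, 2): G3/G4 P8 -> F3/F4 P8 similar
  -> R2 @ bar 2 tick 0 v(0, 1): G3/G4 P8 -> F3/C4 P5 similar
  -> R2 @ bar 2 tick 0 v(0, 3): G3/B4 M3 -> F3/F4 P8 similar
  -> R2 @ bar 2 tick 0 v(2, 3): G4/B4 M3 -> F4/F4 P1 similar
  -> R7 @ bar 2 tick 0 v(3,): B4->F4 leap 6st
  -> R1 @ bar 3 tick 0 v(2, 3): F4/F4 P1 -> B3/B3 P1 similar
  -> R2 @ bar 3 tick 0 v(0, 2): F3/F4 P8 -> E3/B3 P5 similar
  -> R2 @ bar 3 tick 0 v(0, 3): F3/F4 P8 -> E3/B3 P5 similar
  -> R3 @ bar 3 tick 0 v(1, 2): E4 above B3
  -> R7 @ bar 3 tick 0 v(2,): F4->B3 leap 6st
  -> R7 @ bar 3 tick 0 v(3,): F4->B3 leap 6st
  -> R3 @ bar 3 tick 1 v(1, 2): E4 above B3
  -> R3 @ bar 3 tick 2 v(1, 2): E4 above B3
  -> R3 @ bar 3 tick 3 v(1, 2): E4 above B3
  -> R1 @ bar 4 tick 0 v(0, 3): E3/B3 P5 -> F3/C4 P5 similar
  -> R2 @ bar 4 tick 0 v(0, 2): E3/B3 P5 -> F3/F4 P8 similar
  -> R3 @ bar 4 tick 0 v(2, 3): F4 above C4
  -> R7 @ bar 4 tick 0 v(2,): B3->F4 leap 6st
  -> R3 @ bar 4 tick 1 v(2, 3): F4 above C4
  -> R3 @ bar 4 tick 2 v(2, 3): F4 above C4
  -> R3 @ bar 4 tick 3 v(2, 3): F4 above C4
  -> R1 @ bar 5 tick 0 v(0, 2): F3/F4 P8 -> B3/B4 P8 similar
  -> R2 @ bar 5 tick 0 v(0, 3): F3/C4 P5 -> B3/B4 P8 similar
  -> R2 @ bar 5 tick 0 v(2, 3): F4/C4 P4 -> B4/B4 P1 similar
  -> R7 @ bar 5 tick 0 v(0,): F3->B3 leap 6st
  -> R7 @ bar 5 tick 0 v(2,): F4->B4 leap 6st
  -> R7 @ bar 5 tick 0 v(3,): C4->B4 leap 11st
  -> R8 @ bar 5 tick 0 v(0, 2): penult P8 not 3rd/6th
  -> R8 @ bar 5 tick 0 v(0, 3): penult P8 not 3rd/6th
  -> R1 @ bar 6 tick 0 v(2, 3): B4/B4 P1 -> C5/C5 P1 similar
  -> R6 @ bar 6 tick 3 v(0, 2): closes on m3
  -> R6 @ bar 6 tick 3 v(0, 3): closes on m3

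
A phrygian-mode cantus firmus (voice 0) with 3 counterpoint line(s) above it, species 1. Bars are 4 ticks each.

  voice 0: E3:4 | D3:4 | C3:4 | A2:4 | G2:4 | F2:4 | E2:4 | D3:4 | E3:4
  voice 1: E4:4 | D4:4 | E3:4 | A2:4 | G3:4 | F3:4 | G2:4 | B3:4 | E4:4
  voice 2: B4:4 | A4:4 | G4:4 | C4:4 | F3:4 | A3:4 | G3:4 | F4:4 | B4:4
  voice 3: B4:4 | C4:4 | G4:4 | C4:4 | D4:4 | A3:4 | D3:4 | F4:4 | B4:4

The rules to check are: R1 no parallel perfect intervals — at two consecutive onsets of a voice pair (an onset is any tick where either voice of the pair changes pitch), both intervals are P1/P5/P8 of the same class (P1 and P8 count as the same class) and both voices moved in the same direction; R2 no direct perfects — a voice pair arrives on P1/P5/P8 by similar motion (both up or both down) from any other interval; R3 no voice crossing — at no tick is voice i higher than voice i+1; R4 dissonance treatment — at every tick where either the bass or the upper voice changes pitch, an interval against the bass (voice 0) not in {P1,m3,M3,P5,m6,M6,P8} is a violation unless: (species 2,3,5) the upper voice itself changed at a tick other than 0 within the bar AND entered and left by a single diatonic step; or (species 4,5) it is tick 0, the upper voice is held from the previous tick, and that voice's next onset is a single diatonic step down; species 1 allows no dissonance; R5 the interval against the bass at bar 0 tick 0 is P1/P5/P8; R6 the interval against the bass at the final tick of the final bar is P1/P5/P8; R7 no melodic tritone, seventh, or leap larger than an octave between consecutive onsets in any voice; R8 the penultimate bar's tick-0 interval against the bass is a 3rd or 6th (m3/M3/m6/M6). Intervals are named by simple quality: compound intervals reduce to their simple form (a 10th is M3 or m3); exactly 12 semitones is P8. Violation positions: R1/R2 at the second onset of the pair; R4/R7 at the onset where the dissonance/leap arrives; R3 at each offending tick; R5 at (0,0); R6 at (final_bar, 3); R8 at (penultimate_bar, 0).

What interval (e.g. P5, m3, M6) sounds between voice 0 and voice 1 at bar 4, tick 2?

voice 0=G2 voice 1=G3 -> P8

P8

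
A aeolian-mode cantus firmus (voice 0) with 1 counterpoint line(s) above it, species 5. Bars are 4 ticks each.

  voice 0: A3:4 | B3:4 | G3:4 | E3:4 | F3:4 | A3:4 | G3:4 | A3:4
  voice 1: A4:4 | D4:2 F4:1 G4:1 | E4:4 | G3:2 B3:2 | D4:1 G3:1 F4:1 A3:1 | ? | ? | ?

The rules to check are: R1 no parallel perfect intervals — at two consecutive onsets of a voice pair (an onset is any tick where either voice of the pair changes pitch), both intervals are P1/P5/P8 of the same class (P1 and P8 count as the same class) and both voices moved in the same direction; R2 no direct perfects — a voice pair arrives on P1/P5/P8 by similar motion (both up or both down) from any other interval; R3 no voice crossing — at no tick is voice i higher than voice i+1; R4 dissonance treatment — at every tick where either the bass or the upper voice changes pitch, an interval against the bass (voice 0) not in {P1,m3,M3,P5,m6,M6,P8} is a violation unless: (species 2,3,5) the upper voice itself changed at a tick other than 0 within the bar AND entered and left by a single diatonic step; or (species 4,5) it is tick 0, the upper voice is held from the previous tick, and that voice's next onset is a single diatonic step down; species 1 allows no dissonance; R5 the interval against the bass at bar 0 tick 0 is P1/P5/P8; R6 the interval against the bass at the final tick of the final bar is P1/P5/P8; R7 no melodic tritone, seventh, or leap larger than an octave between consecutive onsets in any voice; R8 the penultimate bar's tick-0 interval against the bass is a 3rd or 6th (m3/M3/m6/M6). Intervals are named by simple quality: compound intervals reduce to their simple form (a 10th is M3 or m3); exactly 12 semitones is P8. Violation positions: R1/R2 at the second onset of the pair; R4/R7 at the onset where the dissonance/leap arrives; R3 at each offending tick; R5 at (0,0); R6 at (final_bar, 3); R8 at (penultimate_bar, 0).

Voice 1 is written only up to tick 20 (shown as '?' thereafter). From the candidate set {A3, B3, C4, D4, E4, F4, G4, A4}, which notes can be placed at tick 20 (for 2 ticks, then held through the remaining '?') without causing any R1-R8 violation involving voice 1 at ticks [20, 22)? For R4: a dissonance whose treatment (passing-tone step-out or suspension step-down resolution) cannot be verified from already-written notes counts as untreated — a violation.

{A3, C4, F4}

A3: legal
B3: violates R4
C4: legal
D4: violates R4
E4: violates R2
F4: legal
G4: violates R4,R7
A4: violates R2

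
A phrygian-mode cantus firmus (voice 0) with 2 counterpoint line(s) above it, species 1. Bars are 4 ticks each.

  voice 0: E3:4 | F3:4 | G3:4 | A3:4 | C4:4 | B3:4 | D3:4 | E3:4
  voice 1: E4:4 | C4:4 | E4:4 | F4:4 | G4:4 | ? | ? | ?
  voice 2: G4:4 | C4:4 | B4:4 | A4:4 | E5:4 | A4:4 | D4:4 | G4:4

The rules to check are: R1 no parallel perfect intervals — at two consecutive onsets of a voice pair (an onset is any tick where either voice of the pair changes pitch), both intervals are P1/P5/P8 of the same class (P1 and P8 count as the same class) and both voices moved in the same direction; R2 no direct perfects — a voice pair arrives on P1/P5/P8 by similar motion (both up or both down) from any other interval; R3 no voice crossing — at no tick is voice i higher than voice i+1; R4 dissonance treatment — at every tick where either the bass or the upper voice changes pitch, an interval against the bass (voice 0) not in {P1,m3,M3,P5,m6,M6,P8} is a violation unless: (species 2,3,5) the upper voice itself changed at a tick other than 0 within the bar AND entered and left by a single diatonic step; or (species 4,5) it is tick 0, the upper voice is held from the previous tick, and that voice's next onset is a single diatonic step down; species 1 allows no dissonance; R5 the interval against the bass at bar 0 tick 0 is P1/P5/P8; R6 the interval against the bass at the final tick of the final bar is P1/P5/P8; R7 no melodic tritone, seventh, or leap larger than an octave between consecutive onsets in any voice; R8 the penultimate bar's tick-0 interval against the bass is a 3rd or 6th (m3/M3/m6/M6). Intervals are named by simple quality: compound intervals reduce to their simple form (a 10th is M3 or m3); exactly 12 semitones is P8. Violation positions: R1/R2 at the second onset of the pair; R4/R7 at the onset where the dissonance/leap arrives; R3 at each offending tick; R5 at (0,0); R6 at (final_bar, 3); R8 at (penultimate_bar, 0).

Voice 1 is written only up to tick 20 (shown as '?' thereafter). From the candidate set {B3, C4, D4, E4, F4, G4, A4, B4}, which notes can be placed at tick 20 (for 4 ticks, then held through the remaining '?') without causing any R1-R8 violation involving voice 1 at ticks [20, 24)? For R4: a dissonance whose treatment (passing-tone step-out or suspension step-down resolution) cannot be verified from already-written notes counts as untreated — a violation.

B3: violates R2
C4: violates R4
D4: violates R2
E4: violates R4
F4: violates R4
G4: legal
A4: violates R4
B4: violates R3

{G4}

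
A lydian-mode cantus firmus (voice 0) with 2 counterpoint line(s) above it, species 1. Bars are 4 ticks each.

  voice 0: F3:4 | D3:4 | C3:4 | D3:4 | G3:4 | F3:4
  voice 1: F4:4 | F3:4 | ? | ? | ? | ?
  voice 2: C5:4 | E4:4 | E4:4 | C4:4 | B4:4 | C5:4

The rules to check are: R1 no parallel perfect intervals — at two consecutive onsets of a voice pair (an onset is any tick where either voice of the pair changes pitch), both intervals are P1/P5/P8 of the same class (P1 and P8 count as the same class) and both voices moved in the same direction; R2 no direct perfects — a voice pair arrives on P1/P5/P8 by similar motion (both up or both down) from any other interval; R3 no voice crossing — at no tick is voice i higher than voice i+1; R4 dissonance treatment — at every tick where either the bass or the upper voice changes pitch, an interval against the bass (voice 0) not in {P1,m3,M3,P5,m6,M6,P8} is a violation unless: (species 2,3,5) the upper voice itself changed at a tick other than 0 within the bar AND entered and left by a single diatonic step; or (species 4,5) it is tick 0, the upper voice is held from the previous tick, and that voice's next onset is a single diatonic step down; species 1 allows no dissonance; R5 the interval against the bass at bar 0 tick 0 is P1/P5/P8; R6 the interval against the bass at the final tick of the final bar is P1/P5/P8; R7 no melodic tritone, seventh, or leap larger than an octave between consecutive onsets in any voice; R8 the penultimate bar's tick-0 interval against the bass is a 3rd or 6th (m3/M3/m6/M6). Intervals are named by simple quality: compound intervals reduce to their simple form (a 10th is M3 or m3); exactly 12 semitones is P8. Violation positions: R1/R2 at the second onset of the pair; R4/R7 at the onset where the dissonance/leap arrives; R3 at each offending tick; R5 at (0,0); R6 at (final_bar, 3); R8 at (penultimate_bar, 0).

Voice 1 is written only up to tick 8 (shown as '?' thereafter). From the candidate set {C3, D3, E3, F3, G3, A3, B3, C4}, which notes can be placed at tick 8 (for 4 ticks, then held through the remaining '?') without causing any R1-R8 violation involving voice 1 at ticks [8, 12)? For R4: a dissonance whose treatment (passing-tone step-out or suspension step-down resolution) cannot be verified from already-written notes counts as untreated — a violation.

C3: violates R2
D3: violates R4
E3: legal
F3: violates R4
G3: legal
A3: legal
B3: violates R4,R7
C4: legal

{A3, C4, E3, G3}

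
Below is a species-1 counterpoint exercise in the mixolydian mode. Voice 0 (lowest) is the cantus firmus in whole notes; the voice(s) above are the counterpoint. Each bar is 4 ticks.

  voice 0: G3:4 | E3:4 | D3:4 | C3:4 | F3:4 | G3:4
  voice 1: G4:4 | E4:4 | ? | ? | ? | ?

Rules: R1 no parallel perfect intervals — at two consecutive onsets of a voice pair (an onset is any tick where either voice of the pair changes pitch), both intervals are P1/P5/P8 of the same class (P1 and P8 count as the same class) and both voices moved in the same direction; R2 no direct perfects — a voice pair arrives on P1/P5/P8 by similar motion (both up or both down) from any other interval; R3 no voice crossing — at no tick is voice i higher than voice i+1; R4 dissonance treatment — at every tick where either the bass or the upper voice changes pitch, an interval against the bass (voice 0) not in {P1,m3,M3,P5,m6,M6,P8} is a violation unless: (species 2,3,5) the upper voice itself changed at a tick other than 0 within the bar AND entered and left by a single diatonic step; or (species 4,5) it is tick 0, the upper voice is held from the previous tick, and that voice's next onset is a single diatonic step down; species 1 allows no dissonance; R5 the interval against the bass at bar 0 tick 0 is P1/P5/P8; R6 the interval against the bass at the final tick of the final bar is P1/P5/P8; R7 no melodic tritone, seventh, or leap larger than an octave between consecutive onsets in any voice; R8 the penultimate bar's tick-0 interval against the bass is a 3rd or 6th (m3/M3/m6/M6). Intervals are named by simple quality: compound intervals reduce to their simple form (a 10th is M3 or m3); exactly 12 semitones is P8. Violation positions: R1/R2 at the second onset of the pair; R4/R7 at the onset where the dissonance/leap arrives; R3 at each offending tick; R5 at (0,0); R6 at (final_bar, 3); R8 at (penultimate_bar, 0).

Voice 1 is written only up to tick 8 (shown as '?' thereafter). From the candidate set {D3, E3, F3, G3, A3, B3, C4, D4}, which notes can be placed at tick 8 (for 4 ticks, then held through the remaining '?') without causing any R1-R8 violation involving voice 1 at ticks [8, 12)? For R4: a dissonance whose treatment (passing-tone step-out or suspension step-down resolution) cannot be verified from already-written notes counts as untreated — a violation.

{B3}

D3: violates R1,R7
E3: violates R4
F3: violates R7
G3: violates R4
A3: violates R2
B3: legal
C4: violates R4
D4: violates R1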